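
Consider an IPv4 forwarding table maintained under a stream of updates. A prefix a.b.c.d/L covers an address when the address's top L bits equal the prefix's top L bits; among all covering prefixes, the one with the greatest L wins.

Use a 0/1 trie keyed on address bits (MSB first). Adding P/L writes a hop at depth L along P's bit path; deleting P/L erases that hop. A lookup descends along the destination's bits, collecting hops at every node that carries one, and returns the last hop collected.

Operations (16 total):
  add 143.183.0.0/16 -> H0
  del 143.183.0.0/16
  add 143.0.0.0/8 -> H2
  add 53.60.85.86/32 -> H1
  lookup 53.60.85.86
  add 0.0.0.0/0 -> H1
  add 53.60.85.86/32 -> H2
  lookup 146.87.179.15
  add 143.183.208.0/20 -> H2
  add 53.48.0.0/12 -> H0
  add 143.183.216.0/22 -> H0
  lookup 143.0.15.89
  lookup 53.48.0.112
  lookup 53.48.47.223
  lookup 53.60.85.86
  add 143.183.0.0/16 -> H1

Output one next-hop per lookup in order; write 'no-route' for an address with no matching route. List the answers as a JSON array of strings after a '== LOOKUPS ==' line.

Trace:
  add 143.183.0.0/16 -> H0 at depth 16
  - 143.183.0.0/16 clear@16
  add 143.0.0.0/8 -> H2 at depth 8
  add 53.60.85.86/32 -> H1 at depth 32
  Q 53.60.85.86: descend 00110101001111000101010101010110 ; hops seen [H1] ; pick H1
  add 0.0.0.0/0 -> H1 at depth 0
  add 53.60.85.86/32 -> H2 at depth 32
  Q 146.87.179.15: descend 100 ; hops seen [H1] ; pick H1
  add 143.183.208.0/20 -> H2 at depth 20
  add 53.48.0.0/12 -> H0 at depth 12
  add 143.183.216.0/22 -> H0 at depth 22
  Q 143.0.15.89: descend 10001111 ; hops seen [H1,H2] ; pick H2
  Q 53.48.0.112: descend 001101010011 ; hops seen [H1,H0] ; pick H0
  Q 53.48.47.223: descend 001101010011 ; hops seen [H1,H0] ; pick H0
  Q 53.60.85.86: descend 00110101001111000101010101010110 ; hops seen [H1,H0,H2] ; pick H2
  add 143.183.0.0/16 -> H1 at depth 16

== LOOKUPS ==
["H1","H1","H2","H0","H0","H2"]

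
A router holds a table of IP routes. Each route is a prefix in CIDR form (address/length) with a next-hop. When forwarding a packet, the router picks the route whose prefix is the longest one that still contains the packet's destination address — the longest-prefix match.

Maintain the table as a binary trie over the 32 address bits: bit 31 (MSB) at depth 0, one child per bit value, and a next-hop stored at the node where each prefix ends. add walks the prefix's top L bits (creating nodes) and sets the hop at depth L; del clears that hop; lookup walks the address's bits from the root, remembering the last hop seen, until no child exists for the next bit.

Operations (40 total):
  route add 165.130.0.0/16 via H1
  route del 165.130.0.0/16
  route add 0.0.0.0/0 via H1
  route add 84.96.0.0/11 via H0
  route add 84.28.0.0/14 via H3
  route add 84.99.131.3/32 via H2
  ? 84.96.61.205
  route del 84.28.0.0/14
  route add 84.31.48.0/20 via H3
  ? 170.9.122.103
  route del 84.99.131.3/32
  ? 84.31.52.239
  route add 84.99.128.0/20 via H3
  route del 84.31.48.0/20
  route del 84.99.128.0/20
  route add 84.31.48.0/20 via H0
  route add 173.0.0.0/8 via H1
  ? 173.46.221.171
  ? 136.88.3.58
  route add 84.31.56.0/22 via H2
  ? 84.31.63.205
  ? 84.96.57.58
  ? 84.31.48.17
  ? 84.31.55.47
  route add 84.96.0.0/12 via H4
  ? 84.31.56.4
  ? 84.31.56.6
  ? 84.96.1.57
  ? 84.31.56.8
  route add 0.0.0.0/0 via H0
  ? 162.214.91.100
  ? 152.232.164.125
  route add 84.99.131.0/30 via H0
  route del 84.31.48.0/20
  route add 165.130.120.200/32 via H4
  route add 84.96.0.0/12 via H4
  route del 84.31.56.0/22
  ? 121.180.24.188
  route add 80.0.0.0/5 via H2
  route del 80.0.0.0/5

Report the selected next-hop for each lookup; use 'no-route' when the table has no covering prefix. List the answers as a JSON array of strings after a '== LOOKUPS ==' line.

Trace:
  add 165.130.0.0/16 -> H1 at depth 16
  - 165.130.0.0/16 clear@16
  add 0.0.0.0/0 -> H1 at depth 0
  add 84.96.0.0/11 -> H0 at depth 11
  add 84.28.0.0/14 -> H3 at depth 14
  add 84.99.131.3/32 -> H2 at depth 32
  ? 84.96.61.205  path d0:H1→d1:-→d2:-→d3:-→d4:-→d5:-→d6:-→d7:-→d8:-→d9:-→d10:-→d11:H0→d12:-→d13:-→d14:-  best=H0
  - 84.28.0.0/14 clear@14
  add 84.31.48.0/20 -> H3 at depth 20
  ? 170.9.122.103  path d0:H1→d1:-→d2:-→d3:-→d4:-  best=H1
  - 84.99.131.3/32 clear@32
  ? 84.31.52.239  path d0:H1→d1:-→d2:-→d3:-→d4:-→d5:-→d6:-→d7:-→d8:-→d9:-→d10:-→d11:-→d12:-→d13:-→d14:-→d15:-→d16:-→d17:-→d18:-→d19:-→d20:H3  best=H3
  add 84.99.128.0/20 -> H3 at depth 20
  - 84.31.48.0/20 clear@20
  - 84.99.128.0/20 clear@20
  add 84.31.48.0/20 -> H0 at depth 20
  add 173.0.0.0/8 -> H1 at depth 8
  ? 173.46.221.171  path d0:H1→d1:-→d2:-→d3:-→d4:-→d5:-→d6:-→d7:-→d8:H1  best=H1
  ? 136.88.3.58  path d0:H1→d1:-→d2:-  best=H1
  add 84.31.56.0/22 -> H2 at depth 22
  ? 84.31.63.205  path d0:H1→d1:-→d2:-→d3:-→d4:-→d5:-→d6:-→d7:-→d8:-→d9:-→d10:-→d11:-→d12:-→d13:-→d14:-→d15:-→d16:-→d17:-→d18:-→d19:-→d20:H0→d21:-  best=H0
  ? 84.96.57.58  path d0:H1→d1:-→d2:-→d3:-→d4:-→d5:-→d6:-→d7:-→d8:-→d9:-→d10:-→d11:H0→d12:-→d13:-→d14:-  best=H0
  ? 84.31.48.17  path d0:H1→d1:-→d2:-→d3:-→d4:-→d5:-→d6:-→d7:-→d8:-→d9:-→d10:-→d11:-→d12:-→d13:-→d14:-→d15:-→d16:-→d17:-→d18:-→d19:-→d20:H0  best=H0
  ? 84.31.55.47  path d0:H1→d1:-→d2:-→d3:-→d4:-→d5:-→d6:-→d7:-→d8:-→d9:-→d10:-→d11:-→d12:-→d13:-→d14:-→d15:-→d16:-→d17:-→d18:-→d19:-→d20:H0  best=H0
  add 84.96.0.0/12 -> H4 at depth 12
  ? 84.31.56.4  path d0:H1→d1:-→d2:-→d3:-→d4:-→d5:-→d6:-→d7:-→d8:-→d9:-→d10:-→d11:-→d12:-→d13:-→d14:-→d15:-→d16:-→d17:-→d18:-→d19:-→d20:H0→d21:-→d22:H2  best=H2
  ? 84.31.56.6  path d0:H1→d1:-→d2:-→d3:-→d4:-→d5:-→d6:-→d7:-→d8:-→d9:-→d10:-→d11:-→d12:-→d13:-→d14:-→d15:-→d16:-→d17:-→d18:-→d19:-→d20:H0→d21:-→d22:H2  best=H2
  ? 84.96.1.57  path d0:H1→d1:-→d2:-→d3:-→d4:-→d5:-→d6:-→d7:-→d8:-→d9:-→d10:-→d11:H0→d12:H4→d13:-→d14:-  best=H4
  ? 84.31.56.8  path d0:H1→d1:-→d2:-→d3:-→d4:-→d5:-→d6:-→d7:-→d8:-→d9:-→d10:-→d11:-→d12:-→d13:-→d14:-→d15:-→d16:-→d17:-→d18:-→d19:-→d20:H0→d21:-→d22:H2  best=H2
  add 0.0.0.0/0 -> H0 at depth 0
  ? 162.214.91.100  path d0:H0→d1:-→d2:-→d3:-→d4:-→d5:-  best=H0
  ? 152.232.164.125  path d0:H0→d1:-→d2:-  best=H0
  add 84.99.131.0/30 -> H0 at depth 30
  - 84.31.48.0/20 clear@20
  add 165.130.120.200/32 -> H4 at depth 32
  add 84.96.0.0/12 -> H4 at depth 12
  - 84.31.56.0/22 clear@22
  ? 121.180.24.188  path d0:H0→d1:-→d2:-  best=H0
  add 80.0.0.0/5 -> H2 at depth 5
  - 80.0.0.0/5 clear@5

== LOOKUPS ==
["H0","H1","H3","H1","H1","H0","H0","H0","H0","H2","H2","H4","H2","H0","H0","H0"]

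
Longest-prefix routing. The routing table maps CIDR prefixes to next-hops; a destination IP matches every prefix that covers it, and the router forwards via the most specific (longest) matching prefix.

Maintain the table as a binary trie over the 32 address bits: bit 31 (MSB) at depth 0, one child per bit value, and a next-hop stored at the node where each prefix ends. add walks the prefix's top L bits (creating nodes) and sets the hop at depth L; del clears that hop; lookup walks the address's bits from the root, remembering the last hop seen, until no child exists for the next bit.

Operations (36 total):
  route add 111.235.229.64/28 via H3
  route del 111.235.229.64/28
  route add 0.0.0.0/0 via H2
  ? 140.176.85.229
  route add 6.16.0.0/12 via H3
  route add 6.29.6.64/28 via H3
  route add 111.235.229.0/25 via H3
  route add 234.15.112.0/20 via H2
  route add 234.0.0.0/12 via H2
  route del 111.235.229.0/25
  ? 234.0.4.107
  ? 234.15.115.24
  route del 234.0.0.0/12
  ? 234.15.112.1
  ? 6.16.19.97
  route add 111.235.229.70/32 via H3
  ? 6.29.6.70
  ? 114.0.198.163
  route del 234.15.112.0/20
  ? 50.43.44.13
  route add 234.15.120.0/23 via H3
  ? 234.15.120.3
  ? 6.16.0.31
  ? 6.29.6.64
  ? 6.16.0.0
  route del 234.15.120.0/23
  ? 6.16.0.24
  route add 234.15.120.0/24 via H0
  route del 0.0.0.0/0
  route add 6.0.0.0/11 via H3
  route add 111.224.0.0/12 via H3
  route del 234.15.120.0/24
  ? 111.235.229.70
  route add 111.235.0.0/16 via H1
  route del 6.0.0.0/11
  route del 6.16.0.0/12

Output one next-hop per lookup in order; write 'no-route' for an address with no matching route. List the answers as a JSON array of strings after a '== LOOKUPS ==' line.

Process each operation:
  add 111.235.229.64/28 -> H3 at depth 28
  - 111.235.229.64/28 clear@28
  add 0.0.0.0/0 -> H2 at depth 0
  ? 140.176.85.229  path d0:H2  best=H2
  add 6.16.0.0/12 -> H3 at depth 12
  add 6.29.6.64/28 -> H3 at depth 28
  add 111.235.229.0/25 -> H3 at depth 25
  add 234.15.112.0/20 -> H2 at depth 20
  add 234.0.0.0/12 -> H2 at depth 12
  - 111.235.229.0/25 clear@25
  ? 234.0.4.107  path d0:H2→d1:-→d2:-→d3:-→d4:-→d5:-→d6:-→d7:-→d8:-→d9:-→d10:-→d11:-→d12:H2  best=H2
  ? 234.15.115.24  path d0:H2→d1:-→d2:-→d3:-→d4:-→d5:-→d6:-→d7:-→d8:-→d9:-→d10:-→d11:-→d12:H2→d13:-→d14:-→d15:-→d16:-→d17:-→d18:-→d19:-→d20:H2  best=H2
  - 234.0.0.0/12 clear@12
  ? 234.15.112.1  path d0:H2→d1:-→d2:-→d3:-→d4:-→d5:-→d6:-→d7:-→d8:-→d9:-→d10:-→d11:-→d12:-→d13:-→d14:-→d15:-→d16:-→d17:-→d18:-→d19:-→d20:H2  best=H2
  ? 6.16.19.97  path d0:H2→d1:-→d2:-→d3:-→d4:-→d5:-→d6:-→d7:-→d8:-→d9:-→d10:-→d11:-→d12:H3  best=H3
  add 111.235.229.70/32 -> H3 at depth 32
  ? 6.29.6.70  path d0:H2→d1:-→d2:-→d3:-→d4:-→d5:-→d6:-→d7:-→d8:-→d9:-→d10:-→d11:-→d12:H3→d13:-→d14:-→d15:-→d16:-→d17:-→d18:-→d19:-→d20:-→d21:-→d22:-→d23:-→d24:-→d25:-→d26:-→d27:-→d28:H3  best=H3
  ? 114.0.198.163  path d0:H2→d1:-→d2:-→d3:-  best=H2
  - 234.15.112.0/20 clear@20
  ? 50.43.44.13  path d0:H2→d1:-→d2:-  best=H2
  add 234.15.120.0/23 -> H3 at depth 23
  ? 234.15.120.3  path d0:H2→d1:-→d2:-→d3:-→d4:-→d5:-→d6:-→d7:-→d8:-→d9:-→d10:-→d11:-→d12:-→d13:-→d14:-→d15:-→d16:-→d17:-→d18:-→d19:-→d20:-→d21:-→d22:-→d23:H3  best=H3
  ? 6.16.0.31  path d0:H2→d1:-→d2:-→d3:-→d4:-→d5:-→d6:-→d7:-→d8:-→d9:-→d10:-→d11:-→d12:H3  best=H3
  ? 6.29.6.64  path d0:H2→d1:-→d2:-→d3:-→d4:-→d5:-→d6:-→d7:-→d8:-→d9:-→d10:-→d11:-→d12:H3→d13:-→d14:-→d15:-→d16:-→d17:-→d18:-→d19:-→d20:-→d21:-→d22:-→d23:-→d24:-→d25:-→d26:-→d27:-→d28:H3  best=H3
  ? 6.16.0.0  path d0:H2→d1:-→d2:-→d3:-→d4:-→d5:-→d6:-→d7:-→d8:-→d9:-→d10:-→d11:-→d12:H3  best=H3
  - 234.15.120.0/23 clear@23
  ? 6.16.0.24  path d0:H2→d1:-→d2:-→d3:-→d4:-→d5:-→d6:-→d7:-→d8:-→d9:-→d10:-→d11:-→d12:H3  best=H3
  add 234.15.120.0/24 -> H0 at depth 24
  - 0.0.0.0/0 clear@0
  add 6.0.0.0/11 -> H3 at depth 11
  add 111.224.0.0/12 -> H3 at depth 12
  - 234.15.120.0/24 clear@24
  ? 111.235.229.70  path d0:-→d1:-→d2:-→d3:-→d4:-→d5:-→d6:-→d7:-→d8:-→d9:-→d10:-→d11:-→d12:H3→d13:-→d14:-→d15:-→d16:-→d17:-→d18:-→d19:-→d20:-→d21:-→d22:-→d23:-→d24:-→d25:-→d26:-→d27:-→d28:-→d29:-→d30:-→d31:-→d32:H3  best=H3
  add 111.235.0.0/16 -> H1 at depth 16
  - 6.0.0.0/11 clear@11
  - 6.16.0.0/12 clear@12

== LOOKUPS ==
["H2","H2","H2","H2","H3","H3","H2","H2","H3","H3","H3","H3","H3","H3"]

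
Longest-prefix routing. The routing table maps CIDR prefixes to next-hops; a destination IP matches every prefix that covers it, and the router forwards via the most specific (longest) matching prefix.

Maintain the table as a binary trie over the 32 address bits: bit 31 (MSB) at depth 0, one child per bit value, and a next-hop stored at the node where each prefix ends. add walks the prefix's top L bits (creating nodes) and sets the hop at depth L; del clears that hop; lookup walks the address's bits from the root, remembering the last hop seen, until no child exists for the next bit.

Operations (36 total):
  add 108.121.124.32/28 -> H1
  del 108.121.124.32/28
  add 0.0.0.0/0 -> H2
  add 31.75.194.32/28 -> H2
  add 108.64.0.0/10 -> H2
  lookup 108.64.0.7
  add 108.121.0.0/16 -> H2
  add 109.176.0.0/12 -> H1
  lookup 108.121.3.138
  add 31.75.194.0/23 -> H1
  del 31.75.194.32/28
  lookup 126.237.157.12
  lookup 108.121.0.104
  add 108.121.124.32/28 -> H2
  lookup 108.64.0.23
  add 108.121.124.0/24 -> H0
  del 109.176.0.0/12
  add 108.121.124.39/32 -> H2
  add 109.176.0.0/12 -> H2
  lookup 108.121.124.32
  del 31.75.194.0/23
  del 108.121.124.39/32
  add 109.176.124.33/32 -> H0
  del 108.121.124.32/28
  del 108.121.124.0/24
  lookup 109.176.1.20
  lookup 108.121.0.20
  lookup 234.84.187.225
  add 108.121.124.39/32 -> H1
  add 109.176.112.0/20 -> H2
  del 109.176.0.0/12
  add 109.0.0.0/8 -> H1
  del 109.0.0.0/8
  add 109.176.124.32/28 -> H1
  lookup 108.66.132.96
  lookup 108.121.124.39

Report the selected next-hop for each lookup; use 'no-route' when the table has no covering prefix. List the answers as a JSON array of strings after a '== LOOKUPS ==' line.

Process each operation:
  add 108.121.124.32/28 -> H1 at depth 28
  del 108.121.124.32/28 (clear depth 28)
  add 0.0.0.0/0 -> H2 at depth 0
  add 31.75.194.32/28 -> H2 at depth 28
  add 108.64.0.0/10 -> H2 at depth 10
  lookup 108.64.0.7: bits 0110110001 walk d0:H2→d1:-→d2:-→d3:-→d4:-→d5:-→d6:-→d7:-→d8:-→d9:-→d10:H2 -> H2
  add 108.121.0.0/16 -> H2 at depth 16
  add 109.176.0.0/12 -> H1 at depth 12
  lookup 108.121.3.138: bits 01101100011110010 walk d0:H2→d1:-→d2:-→d3:-→d4:-→d5:-→d6:-→d7:-→d8:-→d9:-→d10:H2→d11:-→d12:-→d13:-→d14:-→d15:-→d16:H2→d17:- -> H2
  add 31.75.194.0/23 -> H1 at depth 23
  del 31.75.194.32/28 (clear depth 28)
  lookup 126.237.157.12: bits 011 walk d0:H2→d1:-→d2:-→d3:- -> H2
  lookup 108.121.0.104: bits 01101100011110010 walk d0:H2→d1:-→d2:-→d3:-→d4:-→d5:-→d6:-→d7:-→d8:-→d9:-→d10:H2→d11:-→d12:-→d13:-→d14:-→d15:-→d16:H2→d17:- -> H2
  add 108.121.124.32/28 -> H2 at depth 28
  lookup 108.64.0.23: bits 0110110001 walk d0:H2→d1:-→d2:-→d3:-→d4:-→d5:-→d6:-→d7:-→d8:-→d9:-→d10:H2 -> H2
  add 108.121.124.0/24 -> H0 at depth 24
  del 109.176.0.0/12 (clear depth 12)
  add 108.121.124.39/32 -> H2 at depth 32
  add 109.176.0.0/12 -> H2 at depth 12
  lookup 108.121.124.32: bits 01101100011110010111110000100 walk d0:H2→d1:-→d2:-→d3:-→d4:-→d5:-→d6:-→d7:-→d8:-→d9:-→d10:H2→d11:-→d12:-→d13:-→d14:-→d15:-→d16:H2→d17:-→d18:-→d19:-→d20:-→d21:-→d22:-→d23:-→d24:H0→d25:-→d26:-→d27:-→d28:H2→d29:- -> H2
  del 31.75.194.0/23 (clear depth 23)
  del 108.121.124.39/32 (clear depth 32)
  add 109.176.124.33/32 -> H0 at depth 32
  del 108.121.124.32/28 (clear depth 28)
  del 108.121.124.0/24 (clear depth 24)
  lookup 109.176.1.20: bits 01101101101100000 walk d0:H2→d1:-→d2:-→d3:-→d4:-→d5:-→d6:-→d7:-→d8:-→d9:-→d10:-→d11:-→d12:H2→d13:-→d14:-→d15:-→d16:-→d17:- -> H2
  lookup 108.121.0.20: bits 01101100011110010 walk d0:H2→d1:-→d2:-→d3:-→d4:-→d5:-→d6:-→d7:-→d8:-→d9:-→d10:H2→d11:-→d12:-→d13:-→d14:-→d15:-→d16:H2→d17:- -> H2
  lookup 234.84.187.225: bits ε walk d0:H2 -> H2
  add 108.121.124.39/32 -> H1 at depth 32
  add 109.176.112.0/20 -> H2 at depth 20
  del 109.176.0.0/12 (clear depth 12)
  add 109.0.0.0/8 -> H1 at depth 8
  del 109.0.0.0/8 (clear depth 8)
  add 109.176.124.32/28 -> H1 at depth 28
  lookup 108.66.132.96: bits 0110110001 walk d0:H2→d1:-→d2:-→d3:-→d4:-→d5:-→d6:-→d7:-→d8:-→d9:-→d10:H2 -> H2
  lookup 108.121.124.39: bits 01101100011110010111110000100111 walk d0:H2→d1:-→d2:-→d3:-→d4:-→d5:-→d6:-→d7:-→d8:-→d9:-→d10:H2→d11:-→d12:-→d13:-→d14:-→d15:-→d16:H2→d17:-→d18:-→d19:-→d20:-→d21:-→d22:-→d23:-→d24:-→d25:-→d26:-→d27:-→d28:-→d29:-→d30:-→d31:-→d32:H1 -> H1

== LOOKUPS ==
["H2","H2","H2","H2","H2","H2","H2","H2","H2","H2","H1"]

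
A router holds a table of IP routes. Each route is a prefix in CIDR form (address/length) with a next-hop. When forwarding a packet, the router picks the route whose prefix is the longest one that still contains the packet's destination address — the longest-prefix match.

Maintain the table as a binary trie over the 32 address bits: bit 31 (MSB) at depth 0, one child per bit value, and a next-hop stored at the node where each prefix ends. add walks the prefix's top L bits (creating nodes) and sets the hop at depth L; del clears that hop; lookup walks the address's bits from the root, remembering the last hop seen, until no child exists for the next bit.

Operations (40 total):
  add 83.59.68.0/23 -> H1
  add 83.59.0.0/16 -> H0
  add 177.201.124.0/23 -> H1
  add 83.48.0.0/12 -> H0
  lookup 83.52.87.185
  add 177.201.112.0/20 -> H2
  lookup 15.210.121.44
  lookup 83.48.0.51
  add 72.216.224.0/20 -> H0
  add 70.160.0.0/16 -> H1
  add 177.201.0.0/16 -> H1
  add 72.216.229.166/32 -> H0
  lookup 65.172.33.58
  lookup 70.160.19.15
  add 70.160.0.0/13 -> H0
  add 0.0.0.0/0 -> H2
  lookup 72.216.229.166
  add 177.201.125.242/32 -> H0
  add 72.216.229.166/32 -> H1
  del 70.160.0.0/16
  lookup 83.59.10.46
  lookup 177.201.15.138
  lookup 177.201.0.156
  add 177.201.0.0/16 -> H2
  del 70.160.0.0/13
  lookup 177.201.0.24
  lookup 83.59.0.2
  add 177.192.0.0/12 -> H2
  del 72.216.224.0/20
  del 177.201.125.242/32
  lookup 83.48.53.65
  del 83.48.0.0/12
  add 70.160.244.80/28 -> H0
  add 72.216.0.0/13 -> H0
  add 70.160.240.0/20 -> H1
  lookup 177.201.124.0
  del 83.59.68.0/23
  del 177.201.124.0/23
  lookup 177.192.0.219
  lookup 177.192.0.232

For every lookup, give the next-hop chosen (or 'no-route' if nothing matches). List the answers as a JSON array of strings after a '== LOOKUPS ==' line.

Trace:
  add 83.59.68.0/23 -> H1 at depth 23
  add 83.59.0.0/16 -> H0 at depth 16
  add 177.201.124.0/23 -> H1 at depth 23
  add 83.48.0.0/12 -> H0 at depth 12
  lookup 83.52.87.185: bits 010100110011 walk d0:-→d1:-→d2:-→d3:-→d4:-→d5:-→d6:-→d7:-→d8:-→d9:-→d10:-→d11:-→d12:H0 -> H0
  add 177.201.112.0/20 -> H2 at depth 20
  lookup 15.210.121.44: bits 0 walk d0:-→d1:- -> no-route
  lookup 83.48.0.51: bits 010100110011 walk d0:-→d1:-→d2:-→d3:-→d4:-→d5:-→d6:-→d7:-→d8:-→d9:-→d10:-→d11:-→d12:H0 -> H0
  add 72.216.224.0/20 -> H0 at depth 20
  add 70.160.0.0/16 -> H1 at depth 16
  add 177.201.0.0/16 -> H1 at depth 16
  add 72.216.229.166/32 -> H0 at depth 32
  lookup 65.172.33.58: bits 01000 walk d0:-→d1:-→d2:-→d3:-→d4:-→d5:- -> no-route
  lookup 70.160.19.15: bits 0100011010100000 walk d0:-→d1:-→d2:-→d3:-→d4:-→d5:-→d6:-→d7:-→d8:-→d9:-→d10:-→d11:-→d12:-→d13:-→d14:-→d15:-→d16:H1 -> H1
  add 70.160.0.0/13 -> H0 at depth 13
  add 0.0.0.0/0 -> H2 at depth 0
  lookup 72.216.229.166: bits 01001000110110001110010110100110 walk d0:H2→d1:-→d2:-→d3:-→d4:-→d5:-→d6:-→d7:-→d8:-→d9:-→d10:-→d11:-→d12:-→d13:-→d14:-→d15:-→d16:-→d17:-→d18:-→d19:-→d20:H0→d21:-→d22:-→d23:-→d24:-→d25:-→d26:-→d27:-→d28:-→d29:-→d30:-→d31:-→d32:H0 -> H0
  add 177.201.125.242/32 -> H0 at depth 32
  add 72.216.229.166/32 -> H1 at depth 32
  - 70.160.0.0/16 clear@16
  lookup 83.59.10.46: bits 01010011001110110 walk d0:H2→d1:-→d2:-→d3:-→d4:-→d5:-→d6:-→d7:-→d8:-→d9:-→d10:-→d11:-→d12:H0→d13:-→d14:-→d15:-→d16:H0→d17:- -> H0
  lookup 177.201.15.138: bits 10110001110010010 walk d0:H2→d1:-→d2:-→d3:-→d4:-→d5:-→d6:-→d7:-→d8:-→d9:-→d10:-→d11:-→d12:-→d13:-→d14:-→d15:-→d16:H1→d17:- -> H1
  lookup 177.201.0.156: bits 10110001110010010 walk d0:H2→d1:-→d2:-→d3:-→d4:-→d5:-→d6:-→d7:-→d8:-→d9:-→d10:-→d11:-→d12:-→d13:-→d14:-→d15:-→d16:H1→d17:- -> H1
  add 177.201.0.0/16 -> H2 at depth 16
  - 70.160.0.0/13 clear@13
  lookup 177.201.0.24: bits 10110001110010010 walk d0:H2→d1:-→d2:-→d3:-→d4:-→d5:-→d6:-→d7:-→d8:-→d9:-→d10:-→d11:-→d12:-→d13:-→d14:-→d15:-→d16:H2→d17:- -> H2
  lookup 83.59.0.2: bits 01010011001110110 walk d0:H2→d1:-→d2:-→d3:-→d4:-→d5:-→d6:-→d7:-→d8:-→d9:-→d10:-→d11:-→d12:H0→d13:-→d14:-→d15:-→d16:H0→d17:- -> H0
  add 177.192.0.0/12 -> H2 at depth 12
  - 72.216.224.0/20 clear@20
  - 177.201.125.242/32 clear@32
  lookup 83.48.53.65: bits 010100110011 walk d0:H2→d1:-→d2:-→d3:-→d4:-→d5:-→d6:-→d7:-→d8:-→d9:-→d10:-→d11:-→d12:H0 -> H0
  - 83.48.0.0/12 clear@12
  add 70.160.244.80/28 -> H0 at depth 28
  add 72.216.0.0/13 -> H0 at depth 13
  add 70.160.240.0/20 -> H1 at depth 20
  lookup 177.201.124.0: bits 10110001110010010111110 walk d0:H2→d1:-→d2:-→d3:-→d4:-→d5:-→d6:-→d7:-→d8:-→d9:-→d10:-→d11:-→d12:H2→d13:-→d14:-→d15:-→d16:H2→d17:-→d18:-→d19:-→d20:H2→d21:-→d22:-→d23:H1 -> H1
  - 83.59.68.0/23 clear@23
  - 177.201.124.0/23 clear@23
  lookup 177.192.0.219: bits 101100011100 walk d0:H2→d1:-→d2:-→d3:-→d4:-→d5:-→d6:-→d7:-→d8:-→d9:-→d10:-→d11:-→d12:H2 -> H2
  lookup 177.192.0.232: bits 101100011100 walk d0:H2→d1:-→d2:-→d3:-→d4:-→d5:-→d6:-→d7:-→d8:-→d9:-→d10:-→d11:-→d12:H2 -> H2

== LOOKUPS ==
["H0","no-route","H0","no-route","H1","H0","H0","H1","H1","H2","H0","H0","H1","H2","H2"]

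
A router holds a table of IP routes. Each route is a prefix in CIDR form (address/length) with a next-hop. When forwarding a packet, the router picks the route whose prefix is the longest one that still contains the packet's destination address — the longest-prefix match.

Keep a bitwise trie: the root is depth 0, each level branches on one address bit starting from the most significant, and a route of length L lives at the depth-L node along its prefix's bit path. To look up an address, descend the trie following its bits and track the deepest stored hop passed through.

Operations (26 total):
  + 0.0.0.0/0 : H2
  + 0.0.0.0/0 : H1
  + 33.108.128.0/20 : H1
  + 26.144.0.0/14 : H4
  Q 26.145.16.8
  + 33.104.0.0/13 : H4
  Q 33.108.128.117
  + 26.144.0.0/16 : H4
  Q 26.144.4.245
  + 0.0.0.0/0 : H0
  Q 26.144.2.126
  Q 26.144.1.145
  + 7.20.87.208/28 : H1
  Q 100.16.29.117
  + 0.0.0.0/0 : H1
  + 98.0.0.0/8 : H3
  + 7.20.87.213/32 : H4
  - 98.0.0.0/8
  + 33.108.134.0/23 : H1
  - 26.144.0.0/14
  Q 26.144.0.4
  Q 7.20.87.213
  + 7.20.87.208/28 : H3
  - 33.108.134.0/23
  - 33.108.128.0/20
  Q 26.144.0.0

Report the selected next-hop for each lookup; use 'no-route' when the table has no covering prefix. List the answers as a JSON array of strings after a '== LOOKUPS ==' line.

Apply in order:
  + 0.0.0.0/0 (H2) depth=0
  + 0.0.0.0/0 (H1) depth=0
  + 33.108.128.0/20 (H1) depth=20
  + 26.144.0.0/14 (H4) depth=14
  lookup 26.145.16.8: bits 00011010100100 walk d0:H1→d1:-→d2:-→d3:-→d4:-→d5:-→d6:-→d7:-→d8:-→d9:-→d10:-→d11:-→d12:-→d13:-→d14:H4 -> H4
  + 33.104.0.0/13 (H4) depth=13
  lookup 33.108.128.117: bits 00100001011011001000 walk d0:H1→d1:-→d2:-→d3:-→d4:-→d5:-→d6:-→d7:-→d8:-→d9:-→d10:-→d11:-→d12:-→d13:H4→d14:-→d15:-→d16:-→d17:-→d18:-→d19:-→d20:H1 -> H1
  + 26.144.0.0/16 (H4) depth=16
  lookup 26.144.4.245: bits 0001101010010000 walk d0:H1→d1:-→d2:-→d3:-→d4:-→d5:-→d6:-→d7:-→d8:-→d9:-→d10:-→d11:-→d12:-→d13:-→d14:H4→d15:-→d16:H4 -> H4
  + 0.0.0.0/0 (H0) depth=0
  lookup 26.144.2.126: bits 0001101010010000 walk d0:H0→d1:-→d2:-→d3:-→d4:-→d5:-→d6:-→d7:-→d8:-→d9:-→d10:-→d11:-→d12:-→d13:-→d14:H4→d15:-→d16:H4 -> H4
  lookup 26.144.1.145: bits 0001101010010000 walk d0:H0→d1:-→d2:-→d3:-→d4:-→d5:-→d6:-→d7:-→d8:-→d9:-→d10:-→d11:-→d12:-→d13:-→d14:H4→d15:-→d16:H4 -> H4
  + 7.20.87.208/28 (H1) depth=28
  lookup 100.16.29.117: bits 0 walk d0:H0→d1:- -> H0
  + 0.0.0.0/0 (H1) depth=0
  + 98.0.0.0/8 (H3) depth=8
  + 7.20.87.213/32 (H4) depth=32
  - 98.0.0.0/8 clear@8
  + 33.108.134.0/23 (H1) depth=23
  - 26.144.0.0/14 clear@14
  lookup 26.144.0.4: bits 0001101010010000 walk d0:H1→d1:-→d2:-→d3:-→d4:-→d5:-→d6:-→d7:-→d8:-→d9:-→d10:-→d11:-→d12:-→d13:-→d14:-→d15:-→d16:H4 -> H4
  lookup 7.20.87.213: bits 00000111000101000101011111010101 walk d0:H1→d1:-→d2:-→d3:-→d4:-→d5:-→d6:-→d7:-→d8:-→d9:-→d10:-→d11:-→d12:-→d13:-→d14:-→d15:-→d16:-→d17:-→d18:-→d19:-→d20:-→d21:-→d22:-→d23:-→d24:-→d25:-→d26:-→d27:-→d28:H1→d29:-→d30:-→d31:-→d32:H4 -> H4
  + 7.20.87.208/28 (H3) depth=28
  - 33.108.134.0/23 clear@23
  - 33.108.128.0/20 clear@20
  lookup 26.144.0.0: bits 0001101010010000 walk d0:H1→d1:-→d2:-→d3:-→d4:-→d5:-→d6:-→d7:-→d8:-→d9:-→d10:-→d11:-→d12:-→d13:-→d14:-→d15:-→d16:H4 -> H4

== LOOKUPS ==
["H4","H1","H4","H4","H4","H0","H4","H4","H4"]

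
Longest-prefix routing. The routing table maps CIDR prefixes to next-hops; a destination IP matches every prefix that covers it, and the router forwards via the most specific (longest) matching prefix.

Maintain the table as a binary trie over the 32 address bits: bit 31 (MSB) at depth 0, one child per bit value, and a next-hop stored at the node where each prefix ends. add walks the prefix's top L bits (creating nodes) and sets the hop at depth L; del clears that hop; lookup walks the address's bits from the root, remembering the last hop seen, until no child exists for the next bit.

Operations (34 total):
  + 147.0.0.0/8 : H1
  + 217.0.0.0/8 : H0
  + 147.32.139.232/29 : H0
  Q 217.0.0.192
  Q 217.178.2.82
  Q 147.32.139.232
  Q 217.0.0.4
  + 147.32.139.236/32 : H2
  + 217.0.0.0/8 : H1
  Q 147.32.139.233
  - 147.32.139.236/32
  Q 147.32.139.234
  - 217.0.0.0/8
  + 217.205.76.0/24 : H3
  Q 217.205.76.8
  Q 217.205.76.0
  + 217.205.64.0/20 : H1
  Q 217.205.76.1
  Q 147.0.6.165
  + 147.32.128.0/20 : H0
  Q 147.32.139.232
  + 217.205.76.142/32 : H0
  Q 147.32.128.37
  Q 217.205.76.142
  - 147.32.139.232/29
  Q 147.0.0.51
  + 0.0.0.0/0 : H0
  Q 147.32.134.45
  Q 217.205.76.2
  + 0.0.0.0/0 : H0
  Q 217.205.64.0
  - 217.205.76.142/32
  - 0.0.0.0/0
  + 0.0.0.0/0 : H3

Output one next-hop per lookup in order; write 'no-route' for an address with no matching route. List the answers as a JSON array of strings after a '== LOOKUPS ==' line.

Process each operation:
  + 147.0.0.0/8 (H1) depth=8
  + 217.0.0.0/8 (H0) depth=8
  + 147.32.139.232/29 (H0) depth=29
  ? 217.0.0.192  path d0:-→d1:-→d2:-→d3:-→d4:-→d5:-→d6:-→d7:-→d8:H0  best=H0
  ? 217.178.2.82  path d0:-→d1:-→d2:-→d3:-→d4:-→d5:-→d6:-→d7:-→d8:H0  best=H0
  ? 147.32.139.232  path d0:-→d1:-→d2:-→d3:-→d4:-→d5:-→d6:-→d7:-→d8:H1→d9:-→d10:-→d11:-→d12:-→d13:-→d14:-→d15:-→d16:-→d17:-→d18:-→d19:-→d20:-→d21:-→d22:-→d23:-→d24:-→d25:-→d26:-→d27:-→d28:-→d29:H0  best=H0
  ? 217.0.0.4  path d0:-→d1:-→d2:-→d3:-→d4:-→d5:-→d6:-→d7:-→d8:H0  best=H0
  + 147.32.139.236/32 (H2) depth=32
  + 217.0.0.0/8 (H1) depth=8
  ? 147.32.139.233  path d0:-→d1:-→d2:-→d3:-→d4:-→d5:-→d6:-→d7:-→d8:H1→d9:-→d10:-→d11:-→d12:-→d13:-→d14:-→d15:-→d16:-→d17:-→d18:-→d19:-→d20:-→d21:-→d22:-→d23:-→d24:-→d25:-→d26:-→d27:-→d28:-→d29:H0  best=H0
  - 147.32.139.236/32 clear@32
  ? 147.32.139.234  path d0:-→d1:-→d2:-→d3:-→d4:-→d5:-→d6:-→d7:-→d8:H1→d9:-→d10:-→d11:-→d12:-→d13:-→d14:-→d15:-→d16:-→d17:-→d18:-→d19:-→d20:-→d21:-→d22:-→d23:-→d24:-→d25:-→d26:-→d27:-→d28:-→d29:H0  best=H0
  - 217.0.0.0/8 clear@8
  + 217.205.76.0/24 (H3) depth=24
  ? 217.205.76.8  path d0:-→d1:-→d2:-→d3:-→d4:-→d5:-→d6:-→d7:-→d8:-→d9:-→d10:-→d11:-→d12:-→d13:-→d14:-→d15:-→d16:-→d17:-→d18:-→d19:-→d20:-→d21:-→d22:-→d23:-→d24:H3  best=H3
  ? 217.205.76.0  path d0:-→d1:-→d2:-→d3:-→d4:-→d5:-→d6:-→d7:-→d8:-→d9:-→d10:-→d11:-→d12:-→d13:-→d14:-→d15:-→d16:-→d17:-→d18:-→d19:-→d20:-→d21:-→d22:-→d23:-→d24:H3  best=H3
  + 217.205.64.0/20 (H1) depth=20
  ? 217.205.76.1  path d0:-→d1:-→d2:-→d3:-→d4:-→d5:-→d6:-→d7:-→d8:-→d9:-→d10:-→d11:-→d12:-→d13:-→d14:-→d15:-→d16:-→d17:-→d18:-→d19:-→d20:H1→d21:-→d22:-→d23:-→d24:H3  best=H3
  ? 147.0.6.165  path d0:-→d1:-→d2:-→d3:-→d4:-→d5:-→d6:-→d7:-→d8:H1→d9:-→d10:-  best=H1
  + 147.32.128.0/20 (H0) depth=20
  ? 147.32.139.232  path d0:-→d1:-→d2:-→d3:-→d4:-→d5:-→d6:-→d7:-→d8:H1→d9:-→d10:-→d11:-→d12:-→d13:-→d14:-→d15:-→d16:-→d17:-→d18:-→d19:-→d20:H0→d21:-→d22:-→d23:-→d24:-→d25:-→d26:-→d27:-→d28:-→d29:H0  best=H0
  + 217.205.76.142/32 (H0) depth=32
  ? 147.32.128.37  path d0:-→d1:-→d2:-→d3:-→d4:-→d5:-→d6:-→d7:-→d8:H1→d9:-→d10:-→d11:-→d12:-→d13:-→d14:-→d15:-→d16:-→d17:-→d18:-→d19:-→d20:H0  best=H0
  ? 217.205.76.142  path d0:-→d1:-→d2:-→d3:-→d4:-→d5:-→d6:-→d7:-→d8:-→d9:-→d10:-→d11:-→d12:-→d13:-→d14:-→d15:-→d16:-→d17:-→d18:-→d19:-→d20:H1→d21:-→d22:-→d23:-→d24:H3→d25:-→d26:-→d27:-→d28:-→d29:-→d30:-→d31:-→d32:H0  best=H0
  - 147.32.139.232/29 clear@29
  ? 147.0.0.51  path d0:-→d1:-→d2:-→d3:-→d4:-→d5:-→d6:-→d7:-→d8:H1→d9:-→d10:-  best=H1
  + 0.0.0.0/0 (H0) depth=0
  ? 147.32.134.45  path d0:H0→d1:-→d2:-→d3:-→d4:-→d5:-→d6:-→d7:-→d8:H1→d9:-→d10:-→d11:-→d12:-→d13:-→d14:-→d15:-→d16:-→d17:-→d18:-→d19:-→d20:H0  best=H0
  ? 217.205.76.2  path d0:H0→d1:-→d2:-→d3:-→d4:-→d5:-→d6:-→d7:-→d8:-→d9:-→d10:-→d11:-→d12:-→d13:-→d14:-→d15:-→d16:-→d17:-→d18:-→d19:-→d20:H1→d21:-→d22:-→d23:-→d24:H3  best=H3
  + 0.0.0.0/0 (H0) depth=0
  ? 217.205.64.0  path d0:H0→d1:-→d2:-→d3:-→d4:-→d5:-→d6:-→d7:-→d8:-→d9:-→d10:-→d11:-→d12:-→d13:-→d14:-→d15:-→d16:-→d17:-→d18:-→d19:-→d20:H1  best=H1
  - 217.205.76.142/32 clear@32
  - 0.0.0.0/0 clear@0
  + 0.0.0.0/0 (H3) depth=0

== LOOKUPS ==
["H0","H0","H0","H0","H0","H0","H3","H3","H3","H1","H0","H0","H0","H1","H0","H3","H1"]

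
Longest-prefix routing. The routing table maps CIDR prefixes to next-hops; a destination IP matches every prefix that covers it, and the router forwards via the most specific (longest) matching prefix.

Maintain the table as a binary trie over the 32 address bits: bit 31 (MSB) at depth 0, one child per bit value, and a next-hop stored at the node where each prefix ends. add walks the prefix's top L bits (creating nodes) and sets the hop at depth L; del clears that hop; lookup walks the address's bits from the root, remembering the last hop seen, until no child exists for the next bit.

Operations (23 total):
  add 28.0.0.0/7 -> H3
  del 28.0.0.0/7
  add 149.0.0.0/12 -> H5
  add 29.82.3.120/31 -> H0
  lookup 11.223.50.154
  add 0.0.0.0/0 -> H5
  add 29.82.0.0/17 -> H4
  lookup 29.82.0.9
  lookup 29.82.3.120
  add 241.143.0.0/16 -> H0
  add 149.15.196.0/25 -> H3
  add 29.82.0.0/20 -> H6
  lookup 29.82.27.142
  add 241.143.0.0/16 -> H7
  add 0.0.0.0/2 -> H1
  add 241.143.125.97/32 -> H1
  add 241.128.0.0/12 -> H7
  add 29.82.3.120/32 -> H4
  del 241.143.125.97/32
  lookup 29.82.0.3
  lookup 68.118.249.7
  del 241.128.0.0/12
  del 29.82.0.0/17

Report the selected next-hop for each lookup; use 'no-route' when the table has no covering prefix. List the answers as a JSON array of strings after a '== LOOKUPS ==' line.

Trace:
  + 28.0.0.0/7 (H3) depth=7
  del 28.0.0.0/7 (clear depth 7)
  + 149.0.0.0/12 (H5) depth=12
  + 29.82.3.120/31 (H0) depth=31
  Q 11.223.50.154: descend 000 ; hops seen [∅] ; pick no-route
  + 0.0.0.0/0 (H5) depth=0
  + 29.82.0.0/17 (H4) depth=17
  Q 29.82.0.9: descend 0001110101010010000000 ; hops seen [H5,H4] ; pick H4
  Q 29.82.3.120: descend 0001110101010010000000110111100 ; hops seen [H5,H4,H0] ; pick H0
  + 241.143.0.0/16 (H0) depth=16
  + 149.15.196.0/25 (H3) depth=25
  + 29.82.0.0/20 (H6) depth=20
  Q 29.82.27.142: descend 0001110101010010000 ; hops seen [H5,H4] ; pick H4
  + 241.143.0.0/16 (H7) depth=16
  + 0.0.0.0/2 (H1) depth=2
  + 241.143.125.97/32 (H1) depth=32
  + 241.128.0.0/12 (H7) depth=12
  + 29.82.3.120/32 (H4) depth=32
  del 241.143.125.97/32 (clear depth 32)
  Q 29.82.0.3: descend 0001110101010010000000 ; hops seen [H5,H1,H4,H6] ; pick H6
  Q 68.118.249.7: descend 0 ; hops seen [H5] ; pick H5
  del 241.128.0.0/12 (clear depth 12)
  del 29.82.0.0/17 (clear depth 17)

== LOOKUPS ==
["no-route","H4","H0","H4","H6","H5"]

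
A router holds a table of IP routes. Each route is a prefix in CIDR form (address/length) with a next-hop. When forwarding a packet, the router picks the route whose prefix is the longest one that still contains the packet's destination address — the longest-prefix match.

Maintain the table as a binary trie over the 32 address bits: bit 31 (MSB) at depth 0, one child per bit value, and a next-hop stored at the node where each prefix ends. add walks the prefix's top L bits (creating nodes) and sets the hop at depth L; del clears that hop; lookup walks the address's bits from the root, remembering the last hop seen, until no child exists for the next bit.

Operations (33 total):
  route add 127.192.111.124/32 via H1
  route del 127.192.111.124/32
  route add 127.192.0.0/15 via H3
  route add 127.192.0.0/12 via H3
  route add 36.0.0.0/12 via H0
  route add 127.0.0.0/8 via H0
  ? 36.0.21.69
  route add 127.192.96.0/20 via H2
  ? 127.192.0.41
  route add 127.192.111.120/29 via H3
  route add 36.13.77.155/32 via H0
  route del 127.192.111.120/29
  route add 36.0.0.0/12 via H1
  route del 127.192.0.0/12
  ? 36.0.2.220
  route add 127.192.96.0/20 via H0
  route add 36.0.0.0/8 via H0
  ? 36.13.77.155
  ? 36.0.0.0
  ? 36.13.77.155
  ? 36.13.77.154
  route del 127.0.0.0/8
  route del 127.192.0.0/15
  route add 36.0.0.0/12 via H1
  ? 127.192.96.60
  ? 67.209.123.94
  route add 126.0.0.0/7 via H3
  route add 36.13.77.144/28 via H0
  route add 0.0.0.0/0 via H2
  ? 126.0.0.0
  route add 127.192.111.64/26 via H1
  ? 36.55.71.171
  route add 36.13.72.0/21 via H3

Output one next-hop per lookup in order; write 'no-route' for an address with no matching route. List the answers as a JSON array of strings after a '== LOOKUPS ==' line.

Apply in order:
  add 127.192.111.124/32 -> H1 at depth 32
  del 127.192.111.124/32 (clear depth 32)
  add 127.192.0.0/15 -> H3 at depth 15
  add 127.192.0.0/12 -> H3 at depth 12
  add 36.0.0.0/12 -> H0 at depth 12
  add 127.0.0.0/8 -> H0 at depth 8
  ? 36.0.21.69  path d0:-→d1:-→d2:-→d3:-→d4:-→d5:-→d6:-→d7:-→d8:-→d9:-→d10:-→d11:-→d12:H0  best=H0
  add 127.192.96.0/20 -> H2 at depth 20
  ? 127.192.0.41  path d0:-→d1:-→d2:-→d3:-→d4:-→d5:-→d6:-→d7:-→d8:H0→d9:-→d10:-→d11:-→d12:H3→d13:-→d14:-→d15:H3→d16:-→d17:-  best=H3
  add 127.192.111.120/29 -> H3 at depth 29
  add 36.13.77.155/32 -> H0 at depth 32
  del 127.192.111.120/29 (clear depth 29)
  add 36.0.0.0/12 -> H1 at depth 12
  del 127.192.0.0/12 (clear depth 12)
  ? 36.0.2.220  path d0:-→d1:-→d2:-→d3:-→d4:-→d5:-→d6:-→d7:-→d8:-→d9:-→d10:-→d11:-→d12:H1  best=H1
  add 127.192.96.0/20 -> H0 at depth 20
  add 36.0.0.0/8 -> H0 at depth 8
  ? 36.13.77.155  path d0:-→d1:-→d2:-→d3:-→d4:-→d5:-→d6:-→d7:-→d8:H0→d9:-→d10:-→d11:-→d12:H1→d13:-→d14:-→d15:-→d16:-→d17:-→d18:-→d19:-→d20:-→d21:-→d22:-→d23:-→d24:-→d25:-→d26:-→d27:-→d28:-→d29:-→d30:-→d31:-→d32:H0  best=H0
  ? 36.0.0.0  path d0:-→d1:-→d2:-→d3:-→d4:-→d5:-→d6:-→d7:-→d8:H0→d9:-→d10:-→d11:-→d12:H1  best=H1
  ? 36.13.77.155  path d0:-→d1:-→d2:-→d3:-→d4:-→d5:-→d6:-→d7:-→d8:H0→d9:-→d10:-→d11:-→d12:H1→d13:-→d14:-→d15:-→d16:-→d17:-→d18:-→d19:-→d20:-→d21:-→d22:-→d23:-→d24:-→d25:-→d26:-→d27:-→d28:-→d29:-→d30:-→d31:-→d32:H0  best=H0
  ? 36.13.77.154  path d0:-→d1:-→d2:-→d3:-→d4:-→d5:-→d6:-→d7:-→d8:H0→d9:-→d10:-→d11:-→d12:H1→d13:-→d14:-→d15:-→d16:-→d17:-→d18:-→d19:-→d20:-→d21:-→d22:-→d23:-→d24:-→d25:-→d26:-→d27:-→d28:-→d29:-→d30:-→d31:-  best=H1
  del 127.0.0.0/8 (clear depth 8)
  del 127.192.0.0/15 (clear depth 15)
  add 36.0.0.0/12 -> H1 at depth 12
  ? 127.192.96.60  path d0:-→d1:-→d2:-→d3:-→d4:-→d5:-→d6:-→d7:-→d8:-→d9:-→d10:-→d11:-→d12:-→d13:-→d14:-→d15:-→d16:-→d17:-→d18:-→d19:-→d20:H0  best=H0
  ? 67.209.123.94  path d0:-→d1:-→d2:-  best=no-route
  add 126.0.0.0/7 -> H3 at depth 7
  add 36.13.77.144/28 -> H0 at depth 28
  add 0.0.0.0/0 -> H2 at depth 0
  ? 126.0.0.0  path d0:H2→d1:-→d2:-→d3:-→d4:-→d5:-→d6:-→d7:H3  best=H3
  add 127.192.111.64/26 -> H1 at depth 26
  ? 36.55.71.171  path d0:H2→d1:-→d2:-→d3:-→d4:-→d5:-→d6:-→d7:-→d8:H0→d9:-→d10:-  best=H0
  add 36.13.72.0/21 -> H3 at depth 21

== LOOKUPS ==
["H0","H3","H1","H0","H1","H0","H1","H0","no-route","H3","H0"]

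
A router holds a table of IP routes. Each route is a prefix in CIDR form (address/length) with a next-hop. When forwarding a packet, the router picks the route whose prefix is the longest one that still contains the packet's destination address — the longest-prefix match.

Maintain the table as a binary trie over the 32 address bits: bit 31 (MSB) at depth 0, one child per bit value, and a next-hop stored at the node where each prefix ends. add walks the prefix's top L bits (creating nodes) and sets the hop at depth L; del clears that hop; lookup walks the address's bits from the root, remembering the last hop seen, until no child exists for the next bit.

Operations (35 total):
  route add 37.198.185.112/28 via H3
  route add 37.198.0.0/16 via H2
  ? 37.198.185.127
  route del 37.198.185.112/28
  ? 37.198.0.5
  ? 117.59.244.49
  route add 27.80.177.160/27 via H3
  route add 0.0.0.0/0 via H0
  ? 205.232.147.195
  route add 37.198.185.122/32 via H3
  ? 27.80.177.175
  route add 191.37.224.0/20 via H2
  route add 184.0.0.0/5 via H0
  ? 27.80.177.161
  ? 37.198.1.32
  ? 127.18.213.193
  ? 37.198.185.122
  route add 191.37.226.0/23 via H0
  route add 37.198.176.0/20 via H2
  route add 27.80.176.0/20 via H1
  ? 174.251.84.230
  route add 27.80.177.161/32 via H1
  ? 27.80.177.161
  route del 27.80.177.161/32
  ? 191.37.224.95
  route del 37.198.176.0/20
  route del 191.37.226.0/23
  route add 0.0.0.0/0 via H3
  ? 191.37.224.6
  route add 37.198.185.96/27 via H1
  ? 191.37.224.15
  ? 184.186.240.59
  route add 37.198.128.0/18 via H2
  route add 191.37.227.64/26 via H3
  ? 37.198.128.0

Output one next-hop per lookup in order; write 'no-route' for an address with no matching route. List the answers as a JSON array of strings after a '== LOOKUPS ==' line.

Apply in order:
  add 37.198.185.112/28 -> H3 at depth 28
  add 37.198.0.0/16 -> H2 at depth 16
  ? 37.198.185.127  path d0:-→d1:-→d2:-→d3:-→d4:-→d5:-→d6:-→d7:-→d8:-→d9:-→d10:-→d11:-→d12:-→d13:-→d14:-→d15:-→d16:H2→d17:-→d18:-→d19:-→d20:-→d21:-→d22:-→d23:-→d24:-→d25:-→d26:-→d27:-→d28:H3  best=H3
  del 37.198.185.112/28 (clear depth 28)
  ? 37.198.0.5  path d0:-→d1:-→d2:-→d3:-→d4:-→d5:-→d6:-→d7:-→d8:-→d9:-→d10:-→d11:-→d12:-→d13:-→d14:-→d15:-→d16:H2  best=H2
  ? 117.59.244.49  path d0:-→d1:-  best=no-route
  add 27.80.177.160/27 -> H3 at depth 27
  add 0.0.0.0/0 -> H0 at depth 0
  ? 205.232.147.195  path d0:H0  best=H0
  add 37.198.185.122/32 -> H3 at depth 32
  ? 27.80.177.175  path d0:H0→d1:-→d2:-→d3:-→d4:-→d5:-→d6:-→d7:-→d8:-→d9:-→d10:-→d11:-→d12:-→d13:-→d14:-→d15:-→d16:-→d17:-→d18:-→d19:-→d20:-→d21:-→d22:-→d23:-→d24:-→d25:-→d26:-→d27:H3  best=H3
  add 191.37.224.0/20 -> H2 at depth 20
  add 184.0.0.0/5 -> H0 at depth 5
  ? 27.80.177.161  path d0:H0→d1:-→d2:-→d3:-→d4:-→d5:-→d6:-→d7:-→d8:-→d9:-→d10:-→d11:-→d12:-→d13:-→d14:-→d15:-→d16:-→d17:-→d18:-→d19:-→d20:-→d21:-→d22:-→d23:-→d24:-→d25:-→d26:-→d27:H3  best=H3
  ? 37.198.1.32  path d0:H0→d1:-→d2:-→d3:-→d4:-→d5:-→d6:-→d7:-→d8:-→d9:-→d10:-→d11:-→d12:-→d13:-→d14:-→d15:-→d16:H2  best=H2
  ? 127.18.213.193  path d0:H0→d1:-  best=H0
  ? 37.198.185.122  path d0:H0→d1:-→d2:-→d3:-→d4:-→d5:-→d6:-→d7:-→d8:-→d9:-→d10:-→d11:-→d12:-→d13:-→d14:-→d15:-→d16:H2→d17:-→d18:-→d19:-→d20:-→d21:-→d22:-→d23:-→d24:-→d25:-→d26:-→d27:-→d28:-→d29:-→d30:-→d31:-→d32:H3  best=H3
  add 191.37.226.0/23 -> H0 at depth 23
  add 37.198.176.0/20 -> H2 at depth 20
  add 27.80.176.0/20 -> H1 at depth 20
  ? 174.251.84.230  path d0:H0→d1:-→d2:-→d3:-  best=H0
  add 27.80.177.161/32 -> H1 at depth 32
  ? 27.80.177.161  path d0:H0→d1:-→d2:-→d3:-→d4:-→d5:-→d6:-→d7:-→d8:-→d9:-→d10:-→d11:-→d12:-→d13:-→d14:-→d15:-→d16:-→d17:-→d18:-→d19:-→d20:H1→d21:-→d22:-→d23:-→d24:-→d25:-→d26:-→d27:H3→d28:-→d29:-→d30:-→d31:-→d32:H1  best=H1
  del 27.80.177.161/32 (clear depth 32)
  ? 191.37.224.95  path d0:H0→d1:-→d2:-→d3:-→d4:-→d5:H0→d6:-→d7:-→d8:-→d9:-→d10:-→d11:-→d12:-→d13:-→d14:-→d15:-→d16:-→d17:-→d18:-→d19:-→d20:H2→d21:-→d22:-  best=H2
  del 37.198.176.0/20 (clear depth 20)
  del 191.37.226.0/23 (clear depth 23)
  add 0.0.0.0/0 -> H3 at depth 0
  ? 191.37.224.6  path d0:H3→d1:-→d2:-→d3:-→d4:-→d5:H0→d6:-→d7:-→d8:-→d9:-→d10:-→d11:-→d12:-→d13:-→d14:-→d15:-→d16:-→d17:-→d18:-→d19:-→d20:H2→d21:-→d22:-  best=H2
  add 37.198.185.96/27 -> H1 at depth 27
  ? 191.37.224.15  path d0:H3→d1:-→d2:-→d3:-→d4:-→d5:H0→d6:-→d7:-→d8:-→d9:-→d10:-→d11:-→d12:-→d13:-→d14:-→d15:-→d16:-→d17:-→d18:-→d19:-→d20:H2→d21:-→d22:-  best=H2
  ? 184.186.240.59  path d0:H3→d1:-→d2:-→d3:-→d4:-→d5:H0  best=H0
  add 37.198.128.0/18 -> H2 at depth 18
  add 191.37.227.64/26 -> H3 at depth 26
  ? 37.198.128.0  path d0:H3→d1:-→d2:-→d3:-→d4:-→d5:-→d6:-→d7:-→d8:-→d9:-→d10:-→d11:-→d12:-→d13:-→d14:-→d15:-→d16:H2→d17:-→d18:H2  best=H2

== LOOKUPS ==
["H3","H2","no-route","H0","H3","H3","H2","H0","H3","H0","H1","H2","H2","H2","H0","H2"]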